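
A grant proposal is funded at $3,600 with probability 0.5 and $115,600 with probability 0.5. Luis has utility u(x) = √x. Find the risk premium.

E[u] = 0.5·√3600 + 0.5·√115600 = 0.5·60 + 0.5·340 = 200
CE = (200)² = 40000
Risk premium = EV − CE = 59600 − 40000 = 19600

$19,600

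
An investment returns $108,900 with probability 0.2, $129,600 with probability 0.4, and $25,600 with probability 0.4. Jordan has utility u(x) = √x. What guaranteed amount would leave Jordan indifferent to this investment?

$75,076

E[u] = 0.2·√108900 + 0.4·√129600 + 0.4·√25600 = 0.2·330 + 0.4·360 + 0.4·160 = 274
CE = (274)² = 75076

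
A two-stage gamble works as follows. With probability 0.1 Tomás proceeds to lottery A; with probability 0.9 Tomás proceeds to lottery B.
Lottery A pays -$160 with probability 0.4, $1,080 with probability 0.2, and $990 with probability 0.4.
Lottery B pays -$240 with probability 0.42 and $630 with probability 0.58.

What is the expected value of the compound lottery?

$292.94

EV(A) = 0.4 × (-160) + 0.2 × 1080 + 0.4 × 990 = -64 + 216 + 396 = 548
EV(B) = 0.42 × (-240) + 0.58 × 630 = -100.8 + 365.4 = 264.6
Overall = 0.1 × 548 + 0.9 × 264.6 = 54.8 + 238.14 = 292.94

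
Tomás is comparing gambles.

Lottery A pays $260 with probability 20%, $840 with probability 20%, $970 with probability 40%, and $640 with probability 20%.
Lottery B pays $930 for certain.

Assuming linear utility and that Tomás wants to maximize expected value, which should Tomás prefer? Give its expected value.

Lottery B ($930)

Lottery A = 0.2 × 260 + 0.2 × 840 + 0.4 × 970 + 0.2 × 640 = 52 + 168 + 388 + 128 = 736
Lottery B: 930 (certain)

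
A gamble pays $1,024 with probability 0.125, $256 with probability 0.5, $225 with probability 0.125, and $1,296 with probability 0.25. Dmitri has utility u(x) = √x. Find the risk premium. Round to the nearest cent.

$84.86

E[u] = 0.125·√1024 + 0.5·√256 + 0.125·√225 + 0.25·√1296 = 0.125·32 + 0.5·16 + 0.125·15 + 0.25·36 = 22.875
CE = (22.875)² = 523.265625
Risk premium = EV − CE = 608.125 − 523.265625 = 84.859375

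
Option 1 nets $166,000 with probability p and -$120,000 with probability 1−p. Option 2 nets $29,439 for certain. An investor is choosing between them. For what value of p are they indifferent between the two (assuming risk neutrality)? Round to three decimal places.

p·166000 + (1−p)·(-120000) = 29439
286000p − 120000 = 29439
p = (29439 + 120000) / 286000

p = 0.523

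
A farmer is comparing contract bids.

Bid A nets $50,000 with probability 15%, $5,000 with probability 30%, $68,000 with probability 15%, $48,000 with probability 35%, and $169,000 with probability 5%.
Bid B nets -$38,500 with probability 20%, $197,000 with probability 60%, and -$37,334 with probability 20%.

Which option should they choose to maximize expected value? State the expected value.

Bid A = 0.15 × 50000 + 0.3 × 5000 + 0.15 × 68000 + 0.35 × 48000 + 0.05 × 169000 = 7500 + 1500 + 10200 + 16800 + 8450 = 44450
Bid B = 0.2 × (-38500) + 0.6 × 197000 + 0.2 × (-37334) = -7700 + 118200 − 7466.8 = 103033.2

Bid B ($103,033.20)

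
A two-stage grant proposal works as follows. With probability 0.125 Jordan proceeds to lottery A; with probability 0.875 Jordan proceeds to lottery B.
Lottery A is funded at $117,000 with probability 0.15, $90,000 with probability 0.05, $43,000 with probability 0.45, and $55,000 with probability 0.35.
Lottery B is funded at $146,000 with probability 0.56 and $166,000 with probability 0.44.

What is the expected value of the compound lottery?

EV(A) = 0.15 × 117000 + 0.05 × 90000 + 0.45 × 43000 + 0.35 × 55000 = 17550 + 4500 + 19350 + 19250 = 60650
EV(B) = 0.56 × 146000 + 0.44 × 166000 = 81760 + 73040 = 154800
Overall = 0.125 × 60650 + 0.875 × 154800 = 7581.25 + 135450 = 143031.25

$143,031.25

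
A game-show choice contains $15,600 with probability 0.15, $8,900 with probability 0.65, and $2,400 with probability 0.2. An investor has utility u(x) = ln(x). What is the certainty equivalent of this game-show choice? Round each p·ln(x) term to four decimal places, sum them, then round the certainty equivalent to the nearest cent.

E[u] = 0.15·ln(15600) + 0.65·ln(8900) + 0.2·ln(2400) = 1.4483 + 5.9110 + 1.5566 = 8.9159
CE = e^8.9159 ≈ 7449.48

$7,449.48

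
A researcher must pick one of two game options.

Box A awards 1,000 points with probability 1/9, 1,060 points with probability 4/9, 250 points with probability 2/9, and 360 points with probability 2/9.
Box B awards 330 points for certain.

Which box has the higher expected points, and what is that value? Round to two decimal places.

Box A = 1/9 × 1000 + 4/9 × 1060 + 2/9 × 250 + 2/9 × 360 = 111.1111 + 471.1111 + 55.5556 + 80 = 717.7778
Box B: 330 (certain)

Box A (717.78 points)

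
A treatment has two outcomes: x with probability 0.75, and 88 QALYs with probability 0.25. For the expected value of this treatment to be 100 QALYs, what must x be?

x = 104 QALYs

0.75·x + 0.25·88 = 100
0.75·x = 100 − 22 = 78
x = 78 / 0.75 = 104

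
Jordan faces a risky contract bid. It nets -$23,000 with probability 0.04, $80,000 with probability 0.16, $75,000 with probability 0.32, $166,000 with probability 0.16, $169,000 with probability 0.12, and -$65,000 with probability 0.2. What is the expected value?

EV = 0.04 × (-23000) + 0.16 × 80000 + 0.32 × 75000 + 0.16 × 166000 + 0.12 × 169000 + 0.2 × (-65000) = -920 + 12800 + 24000 + 26560 + 20280 − 13000 = 69720

$69,720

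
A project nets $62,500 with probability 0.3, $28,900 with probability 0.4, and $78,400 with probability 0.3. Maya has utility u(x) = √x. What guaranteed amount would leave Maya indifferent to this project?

$51,529

E[u] = 0.3·√62500 + 0.4·√28900 + 0.3·√78400 = 0.3·250 + 0.4·170 + 0.3·280 = 227
CE = (227)² = 51529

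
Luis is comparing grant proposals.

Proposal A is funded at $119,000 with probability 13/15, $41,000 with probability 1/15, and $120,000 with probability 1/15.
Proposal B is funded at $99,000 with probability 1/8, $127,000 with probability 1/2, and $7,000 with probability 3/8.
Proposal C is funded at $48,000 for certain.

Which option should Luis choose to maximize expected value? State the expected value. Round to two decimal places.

Proposal A ($113,866.67)

Proposal A = 13/15 × 119000 + 1/15 × 41000 + 1/15 × 120000 = 103133.3333 + 2733.3333 + 8000 = 113866.6667
Proposal B = 1/8 × 99000 + 1/2 × 127000 + 3/8 × 7000 = 12375 + 63500 + 2625 = 78500
Proposal C: 48000 (certain)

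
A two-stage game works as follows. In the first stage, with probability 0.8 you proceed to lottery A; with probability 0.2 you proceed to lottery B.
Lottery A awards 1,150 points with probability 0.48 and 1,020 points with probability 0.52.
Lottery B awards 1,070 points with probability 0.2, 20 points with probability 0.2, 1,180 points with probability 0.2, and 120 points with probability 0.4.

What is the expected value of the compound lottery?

966.32 points

EV(A) = 0.48 × 1150 + 0.52 × 1020 = 552 + 530.4 = 1082.4
EV(B) = 0.2 × 1070 + 0.2 × 20 + 0.2 × 1180 + 0.4 × 120 = 214 + 4 + 236 + 48 = 502
Overall = 0.8 × 1082.4 + 0.2 × 502 = 865.92 + 100.4 = 966.32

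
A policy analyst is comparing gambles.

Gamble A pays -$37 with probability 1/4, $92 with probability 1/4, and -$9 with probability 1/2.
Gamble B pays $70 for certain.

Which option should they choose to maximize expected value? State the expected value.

Gamble B ($70)

Gamble A = 1/4 × (-37) + 1/4 × 92 + 1/2 × (-9) = -9.25 + 23 − 4.5 = 9.25
Gamble B: 70 (certain)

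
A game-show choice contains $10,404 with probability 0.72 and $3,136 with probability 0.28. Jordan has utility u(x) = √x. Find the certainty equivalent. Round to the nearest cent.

$7,942.37

E[u] = 0.72·√10404 + 0.28·√3136 = 0.72·102 + 0.28·56 = 89.12
CE = (89.12)² = 7942.3744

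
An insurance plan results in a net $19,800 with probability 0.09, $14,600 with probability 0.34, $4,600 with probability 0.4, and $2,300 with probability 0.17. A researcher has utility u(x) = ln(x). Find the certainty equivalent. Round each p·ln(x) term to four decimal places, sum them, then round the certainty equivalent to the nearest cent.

$6,904.99

E[u] = 0.09·ln(19800) + 0.34·ln(14600) + 0.4·ln(4600) + 0.17·ln(2300) = 0.8904 + 3.2602 + 3.3735 + 1.3159 = 8.8400
CE = e^8.8400 ≈ 6904.99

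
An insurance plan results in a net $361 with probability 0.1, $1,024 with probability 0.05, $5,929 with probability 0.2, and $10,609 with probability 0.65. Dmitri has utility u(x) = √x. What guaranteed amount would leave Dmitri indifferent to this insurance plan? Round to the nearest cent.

$7,370.22

E[u] = 0.1·√361 + 0.05·√1024 + 0.2·√5929 + 0.65·√10609 = 0.1·19 + 0.05·32 + 0.2·77 + 0.65·103 = 85.85
CE = (85.85)² = 7370.2225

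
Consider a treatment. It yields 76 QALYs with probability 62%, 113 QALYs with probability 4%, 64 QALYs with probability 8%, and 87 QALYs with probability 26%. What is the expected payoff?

EV = 0.62 × 76 + 0.04 × 113 + 0.08 × 64 + 0.26 × 87 = 47.12 + 4.52 + 5.12 + 22.62 = 79.38

79.38 QALYs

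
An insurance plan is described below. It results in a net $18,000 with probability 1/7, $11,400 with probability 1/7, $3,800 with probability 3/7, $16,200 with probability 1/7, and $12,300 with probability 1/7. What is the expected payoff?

EV = 1/7 × 18000 + 1/7 × 11400 + 3/7 × 3800 + 1/7 × 16200 + 1/7 × 12300 = 2571.4286 + 1628.5714 + 1628.5714 + 2314.2857 + 1757.1429 = 9900

$9,900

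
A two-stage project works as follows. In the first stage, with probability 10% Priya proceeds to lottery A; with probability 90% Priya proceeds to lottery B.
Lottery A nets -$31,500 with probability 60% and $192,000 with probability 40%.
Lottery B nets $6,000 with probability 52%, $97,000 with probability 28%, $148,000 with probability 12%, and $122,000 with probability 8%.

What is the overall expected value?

$57,810

EV(A) = 0.6 × (-31500) + 0.4 × 192000 = -18900 + 76800 = 57900
EV(B) = 0.52 × 6000 + 0.28 × 97000 + 0.12 × 148000 + 0.08 × 122000 = 3120 + 27160 + 17760 + 9760 = 57800
Overall = 0.1 × 57900 + 0.9 × 57800 = 5790 + 52020 = 57810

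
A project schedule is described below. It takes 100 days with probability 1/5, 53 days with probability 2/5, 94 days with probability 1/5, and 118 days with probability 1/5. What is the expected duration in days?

83.6 days

EV = 1/5 × 100 + 2/5 × 53 + 1/5 × 94 + 1/5 × 118 = 20 + 21.2 + 18.8 + 23.6 = 83.6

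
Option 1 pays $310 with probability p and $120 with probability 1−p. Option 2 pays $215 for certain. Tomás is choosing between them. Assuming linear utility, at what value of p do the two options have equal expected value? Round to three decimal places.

p·310 + (1−p)·120 = 215
190p + 120 = 215
p = (215 − 120) / 190

p = 0.500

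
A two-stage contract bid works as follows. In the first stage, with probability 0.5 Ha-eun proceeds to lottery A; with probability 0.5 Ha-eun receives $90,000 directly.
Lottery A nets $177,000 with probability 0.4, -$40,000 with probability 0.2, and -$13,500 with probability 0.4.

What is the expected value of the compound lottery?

EV(A) = 0.4 × 177000 + 0.2 × (-40000) + 0.4 × (-13500) = 70800 − 8000 − 5400 = 57400
Branch B: 90000 (certain)
Overall = 0.5 × 57400 + 0.5 × 90000 = 28700 + 45000 = 73700

$73,700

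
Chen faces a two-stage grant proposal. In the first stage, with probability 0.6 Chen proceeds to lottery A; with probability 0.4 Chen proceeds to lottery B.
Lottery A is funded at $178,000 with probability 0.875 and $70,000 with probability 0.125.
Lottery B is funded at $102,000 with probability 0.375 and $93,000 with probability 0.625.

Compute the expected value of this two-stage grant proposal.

$137,250

EV(A) = 0.875 × 178000 + 0.125 × 70000 = 155750 + 8750 = 164500
EV(B) = 0.375 × 102000 + 0.625 × 93000 = 38250 + 58125 = 96375
Overall = 0.6 × 164500 + 0.4 × 96375 = 98700 + 38550 = 137250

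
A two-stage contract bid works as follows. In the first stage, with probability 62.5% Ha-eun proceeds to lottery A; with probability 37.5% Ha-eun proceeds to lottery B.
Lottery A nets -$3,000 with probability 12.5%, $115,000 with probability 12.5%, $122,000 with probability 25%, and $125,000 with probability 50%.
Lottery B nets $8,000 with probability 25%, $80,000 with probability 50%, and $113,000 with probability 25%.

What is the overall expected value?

$93,218.75

EV(A) = 0.125 × (-3000) + 0.125 × 115000 + 0.25 × 122000 + 0.5 × 125000 = -375 + 14375 + 30500 + 62500 = 107000
EV(B) = 0.25 × 8000 + 0.5 × 80000 + 0.25 × 113000 = 2000 + 40000 + 28250 = 70250
Overall = 0.625 × 107000 + 0.375 × 70250 = 66875 + 26343.75 = 93218.75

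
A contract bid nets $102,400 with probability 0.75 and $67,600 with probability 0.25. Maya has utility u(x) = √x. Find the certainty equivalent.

$93,025

E[u] = 0.75·√102400 + 0.25·√67600 = 0.75·320 + 0.25·260 = 305
CE = (305)² = 93025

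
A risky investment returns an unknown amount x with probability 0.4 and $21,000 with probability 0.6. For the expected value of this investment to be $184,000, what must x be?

x = $428,500

0.4·x + 0.6·21000 = 184000
0.4·x = 184000 − 12600 = 171400
x = 171400 / 0.4 = 428500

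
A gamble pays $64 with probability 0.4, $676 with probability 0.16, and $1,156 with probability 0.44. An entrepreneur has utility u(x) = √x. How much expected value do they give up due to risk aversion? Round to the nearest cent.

E[u] = 0.4·√64 + 0.16·√676 + 0.44·√1156 = 0.4·8 + 0.16·26 + 0.44·34 = 22.32
CE = (22.32)² = 498.1824
Risk premium = EV − CE = 642.4 − 498.1824 = 144.2176

$144.22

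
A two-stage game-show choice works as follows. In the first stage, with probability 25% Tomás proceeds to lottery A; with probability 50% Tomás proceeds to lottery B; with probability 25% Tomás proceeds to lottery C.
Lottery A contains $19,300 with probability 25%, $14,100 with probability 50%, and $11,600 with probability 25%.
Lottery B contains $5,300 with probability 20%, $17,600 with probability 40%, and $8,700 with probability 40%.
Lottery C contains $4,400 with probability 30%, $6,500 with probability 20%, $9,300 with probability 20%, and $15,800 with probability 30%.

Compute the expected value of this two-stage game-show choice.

$11,788.75

EV(A) = 0.25 × 19300 + 0.5 × 14100 + 0.25 × 11600 = 4825 + 7050 + 2900 = 14775
EV(B) = 0.2 × 5300 + 0.4 × 17600 + 0.4 × 8700 = 1060 + 7040 + 3480 = 11580
EV(C) = 0.3 × 4400 + 0.2 × 6500 + 0.2 × 9300 + 0.3 × 15800 = 1320 + 1300 + 1860 + 4740 = 9220
Overall = 0.25 × 14775 + 0.5 × 11580 + 0.25 × 9220 = 3693.75 + 5790 + 2305 = 11788.75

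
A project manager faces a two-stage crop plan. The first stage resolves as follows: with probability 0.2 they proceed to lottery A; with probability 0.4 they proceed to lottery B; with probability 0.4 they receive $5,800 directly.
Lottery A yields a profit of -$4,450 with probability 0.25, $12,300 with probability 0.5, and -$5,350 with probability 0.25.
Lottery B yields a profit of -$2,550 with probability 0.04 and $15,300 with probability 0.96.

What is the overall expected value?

$8,894.40

EV(A) = 0.25 × (-4450) + 0.5 × 12300 + 0.25 × (-5350) = -1112.5 + 6150 − 1337.5 = 3700
EV(B) = 0.04 × (-2550) + 0.96 × 15300 = -102 + 14688 = 14586
Branch C: 5800 (certain)
Overall = 0.2 × 3700 + 0.4 × 14586 + 0.4 × 5800 = 740 + 5834.4 + 2320 = 8894.4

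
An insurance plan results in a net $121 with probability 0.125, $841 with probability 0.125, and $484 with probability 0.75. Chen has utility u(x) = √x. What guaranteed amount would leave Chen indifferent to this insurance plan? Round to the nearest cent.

E[u] = 0.125·√121 + 0.125·√841 + 0.75·√484 = 0.125·11 + 0.125·29 + 0.75·22 = 21.5
CE = (21.5)² = 462.25

$462.25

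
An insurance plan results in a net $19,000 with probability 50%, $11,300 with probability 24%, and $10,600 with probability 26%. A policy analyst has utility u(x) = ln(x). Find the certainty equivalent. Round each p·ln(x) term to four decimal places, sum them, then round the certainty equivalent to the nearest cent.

E[u] = 0.5·ln(19000) + 0.24·ln(11300) + 0.26·ln(10600) = 4.9261 + 2.2398 + 2.4098 = 9.5757
CE = e^9.5757 ≈ 14410.32

$14,410.32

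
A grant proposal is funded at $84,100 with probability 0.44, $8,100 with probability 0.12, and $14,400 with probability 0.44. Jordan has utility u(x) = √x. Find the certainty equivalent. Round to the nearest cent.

$36,557.44

E[u] = 0.44·√84100 + 0.12·√8100 + 0.44·√14400 = 0.44·290 + 0.12·90 + 0.44·120 = 191.2
CE = (191.2)² = 36557.44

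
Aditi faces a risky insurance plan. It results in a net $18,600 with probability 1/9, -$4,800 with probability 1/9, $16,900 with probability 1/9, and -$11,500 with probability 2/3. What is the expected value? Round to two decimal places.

EV = 1/9 × 18600 + 1/9 × (-4800) + 1/9 × 16900 + 2/3 × (-11500) = 2066.6667 − 533.3333 + 1877.7778 − 7666.6667 = -4255.5556

-$4,255.56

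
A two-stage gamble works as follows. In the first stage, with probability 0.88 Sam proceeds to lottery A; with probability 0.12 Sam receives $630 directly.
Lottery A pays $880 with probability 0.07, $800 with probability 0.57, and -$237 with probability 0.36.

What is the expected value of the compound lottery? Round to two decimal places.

EV(A) = 0.07 × 880 + 0.57 × 800 + 0.36 × (-237) = 61.6 + 456 − 85.32 = 432.28
Branch B: 630 (certain)
Overall = 0.88 × 432.28 + 0.12 × 630 = 380.4064 + 75.6 = 456.0064

$456.01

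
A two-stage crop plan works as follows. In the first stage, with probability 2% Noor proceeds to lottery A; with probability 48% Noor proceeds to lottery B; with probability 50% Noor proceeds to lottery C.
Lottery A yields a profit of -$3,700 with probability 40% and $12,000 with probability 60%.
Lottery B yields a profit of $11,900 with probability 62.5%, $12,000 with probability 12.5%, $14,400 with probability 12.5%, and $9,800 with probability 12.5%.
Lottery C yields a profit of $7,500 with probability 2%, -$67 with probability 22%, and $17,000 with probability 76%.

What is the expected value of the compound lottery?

$12,384.03

EV(A) = 0.4 × (-3700) + 0.6 × 12000 = -1480 + 7200 = 5720
EV(B) = 0.625 × 11900 + 0.125 × 12000 + 0.125 × 14400 + 0.125 × 9800 = 7437.5 + 1500 + 1800 + 1225 = 11962.5
EV(C) = 0.02 × 7500 + 0.22 × (-67) + 0.76 × 17000 = 150 − 14.74 + 12920 = 13055.26
Overall = 0.02 × 5720 + 0.48 × 11962.5 + 0.5 × 13055.26 = 114.4 + 5742 + 6527.63 = 12384.03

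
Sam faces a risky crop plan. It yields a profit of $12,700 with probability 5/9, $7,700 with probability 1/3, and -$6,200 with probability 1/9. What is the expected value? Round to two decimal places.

EV = 5/9 × 12700 + 1/3 × 7700 + 1/9 × (-6200) = 7055.5556 + 2566.6667 − 688.8889 = 8933.3333

$8,933.33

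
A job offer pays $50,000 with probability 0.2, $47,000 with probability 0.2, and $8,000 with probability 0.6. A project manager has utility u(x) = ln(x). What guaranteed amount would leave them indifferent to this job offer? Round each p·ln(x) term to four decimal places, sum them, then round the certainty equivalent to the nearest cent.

E[u] = 0.2·ln(50000) + 0.2·ln(47000) + 0.6·ln(8000) = 2.1640 + 2.1516 + 5.3923 = 9.7079
CE = e^9.7079 ≈ 16447.03

$16,447.03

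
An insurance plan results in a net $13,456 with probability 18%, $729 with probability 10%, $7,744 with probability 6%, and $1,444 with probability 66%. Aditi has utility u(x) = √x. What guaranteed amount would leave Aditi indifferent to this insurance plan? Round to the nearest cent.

$2,909.52

E[u] = 0.18·√13456 + 0.1·√729 + 0.06·√7744 + 0.66·√1444 = 0.18·116 + 0.1·27 + 0.06·88 + 0.66·38 = 53.94
CE = (53.94)² = 2909.5236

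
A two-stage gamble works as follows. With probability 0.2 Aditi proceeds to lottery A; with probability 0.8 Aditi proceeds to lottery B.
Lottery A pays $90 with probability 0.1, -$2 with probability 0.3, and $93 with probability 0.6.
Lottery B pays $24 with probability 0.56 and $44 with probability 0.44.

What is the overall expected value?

$39.08

EV(A) = 0.1 × 90 + 0.3 × (-2) + 0.6 × 93 = 9 − 0.6 + 55.8 = 64.2
EV(B) = 0.56 × 24 + 0.44 × 44 = 13.44 + 19.36 = 32.8
Overall = 0.2 × 64.2 + 0.8 × 32.8 = 12.84 + 26.24 = 39.08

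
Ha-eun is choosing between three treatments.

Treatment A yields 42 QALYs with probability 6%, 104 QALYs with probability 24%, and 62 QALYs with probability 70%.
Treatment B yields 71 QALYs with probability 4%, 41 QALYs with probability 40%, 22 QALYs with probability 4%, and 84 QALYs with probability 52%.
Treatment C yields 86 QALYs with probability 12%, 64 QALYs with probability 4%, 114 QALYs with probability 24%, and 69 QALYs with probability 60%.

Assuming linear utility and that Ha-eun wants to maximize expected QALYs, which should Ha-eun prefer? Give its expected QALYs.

Treatment A = 0.06 × 42 + 0.24 × 104 + 0.7 × 62 = 2.52 + 24.96 + 43.4 = 70.88
Treatment B = 0.04 × 71 + 0.4 × 41 + 0.04 × 22 + 0.52 × 84 = 2.84 + 16.4 + 0.88 + 43.68 = 63.8
Treatment C = 0.12 × 86 + 0.04 × 64 + 0.24 × 114 + 0.6 × 69 = 10.32 + 2.56 + 27.36 + 41.4 = 81.64

Treatment C (81.64 QALYs)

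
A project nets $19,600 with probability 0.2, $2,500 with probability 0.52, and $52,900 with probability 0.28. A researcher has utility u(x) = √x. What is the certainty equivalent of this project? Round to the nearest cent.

$14,018.56

E[u] = 0.2·√19600 + 0.52·√2500 + 0.28·√52900 = 0.2·140 + 0.52·50 + 0.28·230 = 118.4
CE = (118.4)² = 14018.56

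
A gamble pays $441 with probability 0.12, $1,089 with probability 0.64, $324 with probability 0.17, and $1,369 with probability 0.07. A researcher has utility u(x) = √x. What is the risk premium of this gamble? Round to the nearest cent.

$42.89

E[u] = 0.12·√441 + 0.64·√1089 + 0.17·√324 + 0.07·√1369 = 0.12·21 + 0.64·33 + 0.17·18 + 0.07·37 = 29.29
CE = (29.29)² = 857.9041
Risk premium = EV − CE = 900.79 − 857.9041 = 42.8859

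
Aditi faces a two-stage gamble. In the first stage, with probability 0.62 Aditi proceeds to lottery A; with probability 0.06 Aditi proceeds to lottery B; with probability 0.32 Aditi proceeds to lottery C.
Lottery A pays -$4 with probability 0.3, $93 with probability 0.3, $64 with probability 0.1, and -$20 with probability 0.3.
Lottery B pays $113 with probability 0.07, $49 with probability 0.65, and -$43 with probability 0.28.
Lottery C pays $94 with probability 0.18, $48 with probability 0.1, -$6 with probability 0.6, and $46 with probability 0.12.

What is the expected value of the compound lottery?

EV(A) = 0.3 × (-4) + 0.3 × 93 + 0.1 × 64 + 0.3 × (-20) = -1.2 + 27.9 + 6.4 − 6 = 27.1
EV(B) = 0.07 × 113 + 0.65 × 49 + 0.28 × (-43) = 7.91 + 31.85 − 12.04 = 27.72
EV(C) = 0.18 × 94 + 0.1 × 48 + 0.6 × (-6) + 0.12 × 46 = 16.92 + 4.8 − 3.6 + 5.52 = 23.64
Overall = 0.62 × 27.1 + 0.06 × 27.72 + 0.32 × 23.64 = 16.802 + 1.6632 + 7.5648 = 26.03

$26.03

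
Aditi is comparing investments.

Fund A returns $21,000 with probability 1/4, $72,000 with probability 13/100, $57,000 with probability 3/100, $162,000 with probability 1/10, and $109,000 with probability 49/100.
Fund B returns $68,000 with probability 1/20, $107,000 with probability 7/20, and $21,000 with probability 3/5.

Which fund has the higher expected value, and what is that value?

Fund A = 1/4 × 21000 + 13/100 × 72000 + 3/100 × 57000 + 1/10 × 162000 + 49/100 × 109000 = 5250 + 9360 + 1710 + 16200 + 53410 = 85930
Fund B = 1/20 × 68000 + 7/20 × 107000 + 3/5 × 21000 = 3400 + 37450 + 12600 = 53450

Fund A ($85,930)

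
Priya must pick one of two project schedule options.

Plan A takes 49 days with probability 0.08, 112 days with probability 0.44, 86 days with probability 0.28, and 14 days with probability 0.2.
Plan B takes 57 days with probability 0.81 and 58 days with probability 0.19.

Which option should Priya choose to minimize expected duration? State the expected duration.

Plan A = 0.08 × 49 + 0.44 × 112 + 0.28 × 86 + 0.2 × 14 = 3.92 + 49.28 + 24.08 + 2.8 = 80.08
Plan B = 0.81 × 57 + 0.19 × 58 = 46.17 + 11.02 = 57.19

Plan B (57.19 days)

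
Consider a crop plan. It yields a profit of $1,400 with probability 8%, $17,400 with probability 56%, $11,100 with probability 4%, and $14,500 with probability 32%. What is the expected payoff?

EV = 0.08 × 1400 + 0.56 × 17400 + 0.04 × 11100 + 0.32 × 14500 = 112 + 9744 + 444 + 4640 = 14940

$14,940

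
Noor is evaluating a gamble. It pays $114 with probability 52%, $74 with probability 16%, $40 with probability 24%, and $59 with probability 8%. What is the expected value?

EV = 0.52 × 114 + 0.16 × 74 + 0.24 × 40 + 0.08 × 59 = 59.28 + 11.84 + 9.6 + 4.72 = 85.44

$85.44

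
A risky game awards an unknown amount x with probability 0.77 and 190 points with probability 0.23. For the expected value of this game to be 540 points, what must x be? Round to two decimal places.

0.77·x + 0.23·190 = 540
0.77·x = 540 − 43.7 = 496.3
x = 496.3 / 0.77 = 644.5455

x = 644.55 points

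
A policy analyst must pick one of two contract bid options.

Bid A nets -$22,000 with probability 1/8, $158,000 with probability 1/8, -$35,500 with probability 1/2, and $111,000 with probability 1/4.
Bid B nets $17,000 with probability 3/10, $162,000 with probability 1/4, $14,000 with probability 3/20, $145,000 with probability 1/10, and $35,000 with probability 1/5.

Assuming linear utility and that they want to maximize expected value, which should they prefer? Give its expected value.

Bid B ($69,200)

Bid A = 1/8 × (-22000) + 1/8 × 158000 + 1/2 × (-35500) + 1/4 × 111000 = -2750 + 19750 − 17750 + 27750 = 27000
Bid B = 3/10 × 17000 + 1/4 × 162000 + 3/20 × 14000 + 1/10 × 145000 + 1/5 × 35000 = 5100 + 40500 + 2100 + 14500 + 7000 = 69200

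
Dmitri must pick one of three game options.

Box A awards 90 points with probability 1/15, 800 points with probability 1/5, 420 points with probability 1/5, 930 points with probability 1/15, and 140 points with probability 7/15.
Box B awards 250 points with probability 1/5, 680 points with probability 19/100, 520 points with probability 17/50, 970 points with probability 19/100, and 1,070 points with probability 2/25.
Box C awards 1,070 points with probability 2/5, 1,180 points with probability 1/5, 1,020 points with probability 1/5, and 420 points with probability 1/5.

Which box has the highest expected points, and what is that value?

Box C (952 points)

Box A = 1/15 × 90 + 1/5 × 800 + 1/5 × 420 + 1/15 × 930 + 7/15 × 140 = 6 + 160 + 84 + 62 + 65.3333 = 377.3333
Box B = 1/5 × 250 + 19/100 × 680 + 17/50 × 520 + 19/100 × 970 + 2/25 × 1070 = 50 + 129.2 + 176.8 + 184.3 + 85.6 = 625.9
Box C = 2/5 × 1070 + 1/5 × 1180 + 1/5 × 1020 + 1/5 × 420 = 428 + 236 + 204 + 84 = 952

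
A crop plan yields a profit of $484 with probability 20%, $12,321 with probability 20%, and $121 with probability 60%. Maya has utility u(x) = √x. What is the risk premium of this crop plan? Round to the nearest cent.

$1,531.36

E[u] = 0.2·√484 + 0.2·√12321 + 0.6·√121 = 0.2·22 + 0.2·111 + 0.6·11 = 33.2
CE = (33.2)² = 1102.24
Risk premium = EV − CE = 2633.6 − 1102.24 = 1531.36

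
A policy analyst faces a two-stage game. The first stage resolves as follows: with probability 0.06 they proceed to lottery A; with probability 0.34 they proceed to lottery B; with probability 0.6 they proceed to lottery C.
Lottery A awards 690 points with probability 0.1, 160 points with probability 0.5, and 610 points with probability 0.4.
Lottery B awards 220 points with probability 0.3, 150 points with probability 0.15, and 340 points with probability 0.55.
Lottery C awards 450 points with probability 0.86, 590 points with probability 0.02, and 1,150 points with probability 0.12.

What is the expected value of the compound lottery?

EV(A) = 0.1 × 690 + 0.5 × 160 + 0.4 × 610 = 69 + 80 + 244 = 393
EV(B) = 0.3 × 220 + 0.15 × 150 + 0.55 × 340 = 66 + 22.5 + 187 = 275.5
EV(C) = 0.86 × 450 + 0.02 × 590 + 0.12 × 1150 = 387 + 11.8 + 138 = 536.8
Overall = 0.06 × 393 + 0.34 × 275.5 + 0.6 × 536.8 = 23.58 + 93.67 + 322.08 = 439.33

439.33 points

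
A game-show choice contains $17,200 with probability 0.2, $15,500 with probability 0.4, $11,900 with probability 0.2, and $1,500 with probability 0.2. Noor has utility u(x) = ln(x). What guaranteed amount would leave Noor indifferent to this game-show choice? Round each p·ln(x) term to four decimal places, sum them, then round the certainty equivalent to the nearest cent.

$9,408.79

E[u] = 0.2·ln(17200) + 0.4·ln(15500) + 0.2·ln(11900) + 0.2·ln(1500) = 1.9505 + 3.8594 + 1.8769 + 1.4626 = 9.1494
CE = e^9.1494 ≈ 9408.79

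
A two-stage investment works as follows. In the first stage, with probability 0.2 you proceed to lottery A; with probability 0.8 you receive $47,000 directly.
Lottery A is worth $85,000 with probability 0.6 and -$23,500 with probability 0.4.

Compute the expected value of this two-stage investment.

$45,920

EV(A) = 0.6 × 85000 + 0.4 × (-23500) = 51000 − 9400 = 41600
Branch B: 47000 (certain)
Overall = 0.2 × 41600 + 0.8 × 47000 = 8320 + 37600 = 45920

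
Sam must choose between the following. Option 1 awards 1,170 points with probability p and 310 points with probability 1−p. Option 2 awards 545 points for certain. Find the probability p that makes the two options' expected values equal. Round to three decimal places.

p = 0.273

p·1170 + (1−p)·310 = 545
860p + 310 = 545
p = (545 − 310) / 860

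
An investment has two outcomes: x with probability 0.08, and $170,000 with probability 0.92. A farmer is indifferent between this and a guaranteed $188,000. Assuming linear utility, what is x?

0.08·x + 0.92·170000 = 188000
0.08·x = 188000 − 156400 = 31600
x = 31600 / 0.08 = 395000

x = $395,000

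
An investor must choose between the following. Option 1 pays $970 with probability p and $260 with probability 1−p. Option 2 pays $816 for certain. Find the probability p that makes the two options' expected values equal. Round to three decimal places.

p = 0.783

p·970 + (1−p)·260 = 816
710p + 260 = 816
p = (816 − 260) / 710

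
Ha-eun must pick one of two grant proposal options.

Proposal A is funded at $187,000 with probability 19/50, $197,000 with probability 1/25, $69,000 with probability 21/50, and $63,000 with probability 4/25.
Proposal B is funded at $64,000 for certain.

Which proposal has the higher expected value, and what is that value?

Proposal A ($118,000)

Proposal A = 19/50 × 187000 + 1/25 × 197000 + 21/50 × 69000 + 4/25 × 63000 = 71060 + 7880 + 28980 + 10080 = 118000
Proposal B: 64000 (certain)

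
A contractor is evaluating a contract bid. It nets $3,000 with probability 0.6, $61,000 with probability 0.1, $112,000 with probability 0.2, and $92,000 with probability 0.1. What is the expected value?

EV = 0.6 × 3000 + 0.1 × 61000 + 0.2 × 112000 + 0.1 × 92000 = 1800 + 6100 + 22400 + 9200 = 39500

$39,500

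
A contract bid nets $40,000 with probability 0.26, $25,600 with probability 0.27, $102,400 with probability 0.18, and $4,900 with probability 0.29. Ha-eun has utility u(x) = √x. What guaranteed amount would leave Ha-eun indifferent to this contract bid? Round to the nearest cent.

E[u] = 0.26·√40000 + 0.27·√25600 + 0.18·√102400 + 0.29·√4900 = 0.26·200 + 0.27·160 + 0.18·320 + 0.29·70 = 173.1
CE = (173.1)² = 29963.61

$29,963.61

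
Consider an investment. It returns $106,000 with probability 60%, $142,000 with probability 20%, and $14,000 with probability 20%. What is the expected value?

$94,800

EV = 0.6 × 106000 + 0.2 × 142000 + 0.2 × 14000 = 63600 + 28400 + 2800 = 94800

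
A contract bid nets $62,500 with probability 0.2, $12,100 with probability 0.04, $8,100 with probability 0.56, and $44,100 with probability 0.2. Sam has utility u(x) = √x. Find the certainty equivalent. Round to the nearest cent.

E[u] = 0.2·√62500 + 0.04·√12100 + 0.56·√8100 + 0.2·√44100 = 0.2·250 + 0.04·110 + 0.56·90 + 0.2·210 = 146.8
CE = (146.8)² = 21550.24

$21,550.24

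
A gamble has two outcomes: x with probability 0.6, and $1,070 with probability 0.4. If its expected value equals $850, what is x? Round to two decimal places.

0.6·x + 0.4·1070 = 850
0.6·x = 850 − 428 = 422
x = 422 / 0.6 = 703.3333

x = $703.33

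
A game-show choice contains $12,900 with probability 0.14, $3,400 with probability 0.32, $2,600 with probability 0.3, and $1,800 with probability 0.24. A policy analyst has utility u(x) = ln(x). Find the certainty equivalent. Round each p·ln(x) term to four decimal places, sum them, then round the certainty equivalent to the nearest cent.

E[u] = 0.14·ln(12900) + 0.32·ln(3400) + 0.3·ln(2600) + 0.24·ln(1800) = 1.3251 + 2.6021 + 2.3590 + 1.7989 = 8.0851
CE = e^8.0851 ≈ 3245.74

$3,245.74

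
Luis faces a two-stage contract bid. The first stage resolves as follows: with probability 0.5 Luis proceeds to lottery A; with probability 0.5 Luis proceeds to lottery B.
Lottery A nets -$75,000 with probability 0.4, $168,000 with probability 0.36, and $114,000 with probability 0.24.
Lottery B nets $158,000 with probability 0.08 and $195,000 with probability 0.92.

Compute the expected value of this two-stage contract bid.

$124,940

EV(A) = 0.4 × (-75000) + 0.36 × 168000 + 0.24 × 114000 = -30000 + 60480 + 27360 = 57840
EV(B) = 0.08 × 158000 + 0.92 × 195000 = 12640 + 179400 = 192040
Overall = 0.5 × 57840 + 0.5 × 192040 = 28920 + 96020 = 124940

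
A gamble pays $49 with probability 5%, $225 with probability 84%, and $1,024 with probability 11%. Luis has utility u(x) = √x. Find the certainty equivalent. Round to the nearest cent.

$271.26

E[u] = 0.05·√49 + 0.84·√225 + 0.11·√1024 = 0.05·7 + 0.84·15 + 0.11·32 = 16.47
CE = (16.47)² = 271.2609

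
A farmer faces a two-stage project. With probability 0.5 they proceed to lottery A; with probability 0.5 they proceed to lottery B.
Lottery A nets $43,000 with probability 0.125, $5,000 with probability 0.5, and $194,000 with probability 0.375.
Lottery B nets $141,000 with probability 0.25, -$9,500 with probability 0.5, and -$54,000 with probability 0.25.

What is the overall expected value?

$48,812.50

EV(A) = 0.125 × 43000 + 0.5 × 5000 + 0.375 × 194000 = 5375 + 2500 + 72750 = 80625
EV(B) = 0.25 × 141000 + 0.5 × (-9500) + 0.25 × (-54000) = 35250 − 4750 − 13500 = 17000
Overall = 0.5 × 80625 + 0.5 × 17000 = 40312.5 + 8500 = 48812.5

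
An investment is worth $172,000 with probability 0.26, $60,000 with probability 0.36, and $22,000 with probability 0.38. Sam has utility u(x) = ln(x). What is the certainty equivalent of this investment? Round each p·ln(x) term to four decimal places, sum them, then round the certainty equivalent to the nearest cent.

E[u] = 0.26·ln(172000) + 0.36·ln(60000) + 0.38·ln(22000) = 3.1344 + 3.9608 + 3.7995 = 10.8947
CE = e^10.8947 ≈ 53889.99

$53,889.99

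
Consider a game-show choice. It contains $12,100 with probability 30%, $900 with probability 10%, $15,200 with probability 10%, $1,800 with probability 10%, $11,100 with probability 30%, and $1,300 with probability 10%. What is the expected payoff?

EV = 0.3 × 12100 + 0.1 × 900 + 0.1 × 15200 + 0.1 × 1800 + 0.3 × 11100 + 0.1 × 1300 = 3630 + 90 + 1520 + 180 + 3330 + 130 = 8880

$8,880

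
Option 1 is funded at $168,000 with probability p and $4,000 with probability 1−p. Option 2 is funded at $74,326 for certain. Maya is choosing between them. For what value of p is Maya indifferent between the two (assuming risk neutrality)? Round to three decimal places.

p·168000 + (1−p)·4000 = 74326
164000p + 4000 = 74326
p = (74326 − 4000) / 164000

p = 0.429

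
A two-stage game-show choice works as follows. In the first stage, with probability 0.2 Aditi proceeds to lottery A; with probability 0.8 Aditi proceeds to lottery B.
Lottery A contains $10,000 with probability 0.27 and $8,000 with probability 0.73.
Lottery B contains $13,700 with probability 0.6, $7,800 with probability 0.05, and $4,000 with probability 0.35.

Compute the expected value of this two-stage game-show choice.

$9,716

EV(A) = 0.27 × 10000 + 0.73 × 8000 = 2700 + 5840 = 8540
EV(B) = 0.6 × 13700 + 0.05 × 7800 + 0.35 × 4000 = 8220 + 390 + 1400 = 10010
Overall = 0.2 × 8540 + 0.8 × 10010 = 1708 + 8008 = 9716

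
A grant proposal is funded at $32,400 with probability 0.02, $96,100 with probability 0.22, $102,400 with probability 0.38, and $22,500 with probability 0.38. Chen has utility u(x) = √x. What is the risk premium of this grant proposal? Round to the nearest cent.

E[u] = 0.02·√32400 + 0.22·√96100 + 0.38·√102400 + 0.38·√22500 = 0.02·180 + 0.22·310 + 0.38·320 + 0.38·150 = 250.4
CE = (250.4)² = 62700.16
Risk premium = EV − CE = 69252 − 62700.16 = 6551.84

$6,551.84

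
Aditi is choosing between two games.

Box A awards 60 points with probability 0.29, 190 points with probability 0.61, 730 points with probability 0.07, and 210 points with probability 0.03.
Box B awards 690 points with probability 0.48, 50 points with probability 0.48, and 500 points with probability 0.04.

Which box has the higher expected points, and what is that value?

Box A = 0.29 × 60 + 0.61 × 190 + 0.07 × 730 + 0.03 × 210 = 17.4 + 115.9 + 51.1 + 6.3 = 190.7
Box B = 0.48 × 690 + 0.48 × 50 + 0.04 × 500 = 331.2 + 24 + 20 = 375.2

Box B (375.2 points)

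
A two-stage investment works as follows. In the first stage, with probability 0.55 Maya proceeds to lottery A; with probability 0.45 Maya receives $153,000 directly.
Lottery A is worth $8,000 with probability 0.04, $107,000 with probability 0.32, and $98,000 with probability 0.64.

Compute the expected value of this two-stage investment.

EV(A) = 0.04 × 8000 + 0.32 × 107000 + 0.64 × 98000 = 320 + 34240 + 62720 = 97280
Branch B: 153000 (certain)
Overall = 0.55 × 97280 + 0.45 × 153000 = 53504 + 68850 = 122354

$122,354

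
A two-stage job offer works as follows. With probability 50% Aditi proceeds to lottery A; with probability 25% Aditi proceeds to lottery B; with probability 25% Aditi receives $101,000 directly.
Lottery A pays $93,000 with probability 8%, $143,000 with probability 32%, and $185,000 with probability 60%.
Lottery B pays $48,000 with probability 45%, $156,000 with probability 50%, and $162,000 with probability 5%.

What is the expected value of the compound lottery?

$134,275

EV(A) = 0.08 × 93000 + 0.32 × 143000 + 0.6 × 185000 = 7440 + 45760 + 111000 = 164200
EV(B) = 0.45 × 48000 + 0.5 × 156000 + 0.05 × 162000 = 21600 + 78000 + 8100 = 107700
Branch C: 101000 (certain)
Overall = 0.5 × 164200 + 0.25 × 107700 + 0.25 × 101000 = 82100 + 26925 + 25250 = 134275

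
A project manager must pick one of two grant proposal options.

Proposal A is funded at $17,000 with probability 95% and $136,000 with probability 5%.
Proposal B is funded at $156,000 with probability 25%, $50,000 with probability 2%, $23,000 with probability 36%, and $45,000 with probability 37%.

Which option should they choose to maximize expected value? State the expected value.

Proposal B ($64,930)

Proposal A = 0.95 × 17000 + 0.05 × 136000 = 16150 + 6800 = 22950
Proposal B = 0.25 × 156000 + 0.02 × 50000 + 0.36 × 23000 + 0.37 × 45000 = 39000 + 1000 + 8280 + 16650 = 64930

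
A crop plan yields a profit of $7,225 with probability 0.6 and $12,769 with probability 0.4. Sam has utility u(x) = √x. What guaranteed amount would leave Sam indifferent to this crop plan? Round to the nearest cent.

E[u] = 0.6·√7225 + 0.4·√12769 = 0.6·85 + 0.4·113 = 96.2
CE = (96.2)² = 9254.44

$9,254.44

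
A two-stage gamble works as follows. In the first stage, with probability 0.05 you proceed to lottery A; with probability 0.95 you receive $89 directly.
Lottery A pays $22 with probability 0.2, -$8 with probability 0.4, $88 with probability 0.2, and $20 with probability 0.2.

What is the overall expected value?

EV(A) = 0.2 × 22 + 0.4 × (-8) + 0.2 × 88 + 0.2 × 20 = 4.4 − 3.2 + 17.6 + 4 = 22.8
Branch B: 89 (certain)
Overall = 0.05 × 22.8 + 0.95 × 89 = 1.14 + 84.55 = 85.69

$85.69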